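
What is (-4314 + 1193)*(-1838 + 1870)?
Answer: -99872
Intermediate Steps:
(-4314 + 1193)*(-1838 + 1870) = -3121*32 = -99872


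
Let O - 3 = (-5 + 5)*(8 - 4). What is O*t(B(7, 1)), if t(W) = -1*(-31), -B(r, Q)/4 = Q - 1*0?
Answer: 93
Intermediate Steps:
B(r, Q) = -4*Q (B(r, Q) = -4*(Q - 1*0) = -4*(Q + 0) = -4*Q)
t(W) = 31
O = 3 (O = 3 + (-5 + 5)*(8 - 4) = 3 + 0*4 = 3 + 0 = 3)
O*t(B(7, 1)) = 3*31 = 93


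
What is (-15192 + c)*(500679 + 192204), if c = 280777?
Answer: 184019331555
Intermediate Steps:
(-15192 + c)*(500679 + 192204) = (-15192 + 280777)*(500679 + 192204) = 265585*692883 = 184019331555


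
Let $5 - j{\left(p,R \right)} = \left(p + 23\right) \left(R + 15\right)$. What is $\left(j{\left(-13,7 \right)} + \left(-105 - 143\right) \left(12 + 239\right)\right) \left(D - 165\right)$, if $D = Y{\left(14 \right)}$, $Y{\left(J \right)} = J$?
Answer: $9431913$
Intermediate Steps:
$j{\left(p,R \right)} = 5 - \left(15 + R\right) \left(23 + p\right)$ ($j{\left(p,R \right)} = 5 - \left(p + 23\right) \left(R + 15\right) = 5 - \left(23 + p\right) \left(15 + R\right) = 5 - \left(15 + R\right) \left(23 + p\right)$)
$D = 14$
$\left(j{\left(-13,7 \right)} + \left(-105 - 143\right) \left(12 + 239\right)\right) \left(D - 165\right) = \left(\left(-340 - 161 - -195 - 7 \left(-13\right)\right) + \left(-105 - 143\right) \left(12 + 239\right)\right) \left(14 - 165\right) = \left(\left(-340 - 161 + 195 + 91\right) - 62248\right) \left(-151\right) = \left(-215 - 62248\right) \left(-151\right) = \left(-62463\right) \left(-151\right) = 9431913$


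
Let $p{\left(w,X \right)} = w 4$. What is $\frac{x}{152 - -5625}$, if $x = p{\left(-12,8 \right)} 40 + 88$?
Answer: $- \frac{1832}{5777} \approx -0.31712$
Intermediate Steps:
$p{\left(w,X \right)} = 4 w$
$x = -1832$ ($x = 4 \left(-12\right) 40 + 88 = \left(-48\right) 40 + 88 = -1920 + 88 = -1832$)
$\frac{x}{152 - -5625} = - \frac{1832}{152 - -5625} = - \frac{1832}{152 + 5625} = - \frac{1832}{5777}$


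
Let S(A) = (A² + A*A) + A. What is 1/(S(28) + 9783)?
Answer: 1/11379 ≈ 8.7881e-5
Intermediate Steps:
S(A) = A + 2*A² (S(A) = (A² + A²) + A = 2*A² + A = A + 2*A²)
1/(S(28) + 9783) = 1/(28*(1 + 2*28) + 9783) = 1/(28*(1 + 56) + 9783) = 1/(28*57 + 9783) = 1/(1596 + 9783) = 1/11379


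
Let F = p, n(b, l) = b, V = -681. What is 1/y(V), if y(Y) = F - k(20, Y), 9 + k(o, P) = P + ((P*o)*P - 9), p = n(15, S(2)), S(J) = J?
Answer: -1/9274506 ≈ -1.0782e-7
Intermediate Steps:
p = 15
k(o, P) = -18 + P + o*P**2 (k(o, P) = -9 + (P + ((P*o)*P - 9)) = -9 + (P + (o*P**2 - 9)) = -9 + (P + (-9 + o*P**2)) = -9 + (-9 + P + o*P**2) = -18 + P + o*P**2)
F = 15
y(Y) = 33 - Y - 20*Y**2 (y(Y) = 15 - (-18 + Y + 20*Y**2) = 15 + (18 - Y - 20*Y**2) = 33 - Y - 20*Y**2)
1/y(V) = 1/(33 - 1*(-681) - 20*(-681)**2) = 1/(33 + 681 - 20*463761) = 1/(33 + 681 - 9275220) = 1/(-9274506) = -1/9274506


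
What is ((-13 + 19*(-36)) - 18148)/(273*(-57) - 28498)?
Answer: 18845/44059 ≈ 0.42772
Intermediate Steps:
((-13 + 19*(-36)) - 18148)/(273*(-57) - 28498) = ((-13 - 684) - 18148)/(-15561 - 28498) = (-697 - 18148)/(-44059) = -18845*(-1/44059) = 18845/44059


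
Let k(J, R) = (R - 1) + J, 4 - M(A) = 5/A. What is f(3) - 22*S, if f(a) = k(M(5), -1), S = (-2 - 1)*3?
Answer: 199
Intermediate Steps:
M(A) = 4 - 5/A
S = -9 (S = -3*3 = -9)
k(J, R) = -1 + J + R (k(J, R) = (-1 + R) + J = -1 + J + R)
f(a) = 1 (f(a) = -1 + (4 - 5/5) - 1 = -1 + (4 - 5*⅕) - 1 = -1 + (4 - 1) - 1 = -1 + 3 - 1 = 1)
f(3) - 22*S = 1 - 22*(-9) = 1 + 198 = 199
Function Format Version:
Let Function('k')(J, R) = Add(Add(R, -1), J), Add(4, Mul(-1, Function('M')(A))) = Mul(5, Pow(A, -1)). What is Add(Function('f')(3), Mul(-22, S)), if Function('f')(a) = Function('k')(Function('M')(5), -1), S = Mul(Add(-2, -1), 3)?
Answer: 199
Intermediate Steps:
Function('M')(A) = Add(4, Mul(-5, Pow(A, -1))) (Function('M')(A) = Add(4, Mul(-1, Mul(5, Pow(A, -1)))) = Add(4, Mul(-5, Pow(A, -1))))
S = -9 (S = Mul(-3, 3) = -9)
Function('k')(J, R) = Add(-1, J, R) (Function('k')(J, R) = Add(Add(-1, R), J) = Add(-1, J, R))
Function('f')(a) = 1 (Function('f')(a) = Add(-1, Add(4, Mul(-5, Pow(5, -1))), -1) = Add(-1, Add(4, Mul(-5, Rational(1, 5))), -1) = Add(-1, Add(4, -1), -1) = Add(-1, 3, -1) = 1)
Add(Function('f')(3), Mul(-22, S)) = Add(1, Mul(-22, -9)) = Add(1, 198) = 199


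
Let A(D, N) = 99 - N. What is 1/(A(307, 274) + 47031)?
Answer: 1/46856 ≈ 2.1342e-5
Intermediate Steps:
1/(A(307, 274) + 47031) = 1/((99 - 1*274) + 47031) = 1/((99 - 274) + 47031) = 1/(-175 + 47031) = 1/46856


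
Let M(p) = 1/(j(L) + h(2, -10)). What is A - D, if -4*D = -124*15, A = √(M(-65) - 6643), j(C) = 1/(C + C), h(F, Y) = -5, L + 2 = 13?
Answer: -465 + I*√78927881/109 ≈ -465.0 + 81.506*I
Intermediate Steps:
L = 11 (L = -2 + 13 = 11)
j(C) = 1/(2*C)
M(p) = -22/109 (M(p) = 1/((½)/11 - 5) = 1/((½)*(1/11) - 5) = 1/(1/22 - 5) = 1/(-109/22) = -22/109)
A = I*√78927881/109 (A = √(-22/109 - 6643) = √(-724109/109) = I*√78927881/109 ≈ 81.506*I)
D = 465 (D = -(-31)*15 = -¼*(-1860) = 465)
A - D = I*√78927881/109 - 1*465 = I*√78927881/109 - 465 = -465 + I*√78927881/109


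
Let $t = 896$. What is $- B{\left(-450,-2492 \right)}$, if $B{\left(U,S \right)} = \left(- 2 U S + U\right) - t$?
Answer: $2244146$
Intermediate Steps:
$B{\left(U,S \right)} = -896 + U - 2 S U$ ($B{\left(U,S \right)} = \left(- 2 U S + U\right) - 896 = \left(- 2 S U + U\right) - 896 = \left(U - 2 S U\right) - 896 = -896 + U - 2 S U$)
$- B{\left(-450,-2492 \right)} = - (-896 - 450 - \left(-4984\right) \left(-450\right)) = - (-896 - 450 - 2242800) = \left(-1\right) \left(-2244146\right) = 2244146$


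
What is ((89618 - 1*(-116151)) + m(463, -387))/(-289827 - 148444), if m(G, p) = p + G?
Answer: -205845/438271 ≈ -0.46968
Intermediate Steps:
m(G, p) = G + p
((89618 - 1*(-116151)) + m(463, -387))/(-289827 - 148444) = ((89618 - 1*(-116151)) + (463 - 387))/(-289827 - 148444) = ((89618 + 116151) + 76)/(-438271) = (205769 + 76)*(-1/438271) = 205845*(-1/438271) = -205845/438271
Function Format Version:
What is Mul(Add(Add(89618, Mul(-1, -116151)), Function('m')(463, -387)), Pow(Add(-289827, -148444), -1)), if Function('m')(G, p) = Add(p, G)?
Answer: Rational(-205845, 438271) ≈ -0.46968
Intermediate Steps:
Function('m')(G, p) = Add(G, p)
Mul(Add(Add(89618, Mul(-1, -116151)), Function('m')(463, -387)), Pow(Add(-289827, -148444), -1)) = Mul(Add(Add(89618, Mul(-1, -116151)), Add(463, -387)), Pow(Add(-289827, -148444), -1)) = Mul(Add(Add(89618, 116151), 76), Pow(-438271, -1)) = Mul(Add(205769, 76), Rational(-1, 438271)) = Mul(205845, Rational(-1, 438271)) = Rational(-205845, 438271)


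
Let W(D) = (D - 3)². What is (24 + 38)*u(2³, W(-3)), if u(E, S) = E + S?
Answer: 2728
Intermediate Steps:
W(D) = (-3 + D)²
(24 + 38)*u(2³, W(-3)) = (24 + 38)*(2³ + (-3 - 3)²) = 62*(8 + (-6)²) = 62*(8 + 36) = 62*44 = 2728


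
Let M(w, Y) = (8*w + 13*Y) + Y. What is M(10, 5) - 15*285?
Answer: -4125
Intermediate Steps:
M(w, Y) = 8*w + 14*Y
M(10, 5) - 15*285 = (8*10 + 14*5) - 15*285 = (80 + 70) - 4275 = 150 - 4275 = -4125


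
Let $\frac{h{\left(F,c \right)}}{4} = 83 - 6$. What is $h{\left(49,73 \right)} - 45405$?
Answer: $-45097$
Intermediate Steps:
$h{\left(F,c \right)} = 308$ ($h{\left(F,c \right)} = 4 \left(83 - 6\right) = 4 \cdot 77 = 308$)
$h{\left(49,73 \right)} - 45405 = 308 - 45405 = -45097$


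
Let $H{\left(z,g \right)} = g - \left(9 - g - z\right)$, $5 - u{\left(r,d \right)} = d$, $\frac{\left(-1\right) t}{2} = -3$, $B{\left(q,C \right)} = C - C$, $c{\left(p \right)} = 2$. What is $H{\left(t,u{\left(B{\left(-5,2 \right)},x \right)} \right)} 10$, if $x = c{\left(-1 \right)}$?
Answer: $30$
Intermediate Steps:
$B{\left(q,C \right)} = 0$
$x = 2$
$t = 6$ ($t = \left(-2\right) \left(-3\right) = 6$)
$u{\left(r,d \right)} = 5 - d$
$H{\left(z,g \right)} = -9 + z + 2 g$ ($H{\left(z,g \right)} = g - \left(9 - g - z\right) = g + \left(-9 + g + z\right) = -9 + z + 2 g$)
$H{\left(t,u{\left(B{\left(-5,2 \right)},x \right)} \right)} 10 = \left(-9 + 6 + 2 \left(5 - 2\right)\right) 10 = \left(-9 + 6 + 2 \cdot 3\right) 10 = \left(-9 + 6 + 6\right) 10 = 3 \cdot 10 = 30$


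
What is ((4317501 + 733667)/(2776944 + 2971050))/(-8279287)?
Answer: -109808/1034549826093 ≈ -1.0614e-7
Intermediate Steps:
((4317501 + 733667)/(2776944 + 2971050))/(-8279287) = (5051168/5747994)*(-1/8279287) = (5051168*(1/5747994))*(-1/8279287) = (2525584/2873997)*(-1/8279287) = -109808/1034549826093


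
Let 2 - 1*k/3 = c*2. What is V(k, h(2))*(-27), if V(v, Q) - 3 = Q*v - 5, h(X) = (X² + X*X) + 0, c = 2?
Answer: 1350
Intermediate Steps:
k = -6 (k = 6 - 6*2 = 6 - 3*4 = 6 - 12 = -6)
h(X) = 2*X² (h(X) = (X² + X²) + 0 = 2*X² + 0 = 2*X²)
V(v, Q) = -2 + Q*v (V(v, Q) = 3 + (Q*v - 5) = 3 + (-5 + Q*v) = -2 + Q*v)
V(k, h(2))*(-27) = (-2 + (2*2²)*(-6))*(-27) = (-2 + (2*4)*(-6))*(-27) = (-2 + 8*(-6))*(-27) = (-2 - 48)*(-27) = -50*(-27) = 1350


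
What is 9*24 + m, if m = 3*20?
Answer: 276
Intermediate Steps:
m = 60
9*24 + m = 9*24 + 60 = 216 + 60 = 276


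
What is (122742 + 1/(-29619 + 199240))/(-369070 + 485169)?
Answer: 20819620783/19692828479 ≈ 1.0572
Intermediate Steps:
(122742 + 1/(-29619 + 199240))/(-369070 + 485169) = (122742 + 1/169621)/116099 = (122742 + 1/169621)*(1/116099) = (20819620783/169621)*(1/116099) = 20819620783/19692828479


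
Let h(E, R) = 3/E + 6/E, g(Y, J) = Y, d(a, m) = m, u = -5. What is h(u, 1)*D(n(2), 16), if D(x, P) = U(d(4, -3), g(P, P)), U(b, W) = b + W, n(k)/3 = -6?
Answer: -117/5 ≈ -23.400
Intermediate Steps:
n(k) = -18 (n(k) = 3*(-6) = -18)
U(b, W) = W + b
D(x, P) = -3 + P (D(x, P) = P - 3 = -3 + P)
h(E, R) = 9/E
h(u, 1)*D(n(2), 16) = (9/(-5))*(-3 + 16) = (9*(-1/5))*13 = -9/5*13 = -117/5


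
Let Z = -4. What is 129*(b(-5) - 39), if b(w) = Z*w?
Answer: -2451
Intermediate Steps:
b(w) = -4*w
129*(b(-5) - 39) = 129*(-4*(-5) - 39) = 129*(20 - 39) = 129*(-19) = -2451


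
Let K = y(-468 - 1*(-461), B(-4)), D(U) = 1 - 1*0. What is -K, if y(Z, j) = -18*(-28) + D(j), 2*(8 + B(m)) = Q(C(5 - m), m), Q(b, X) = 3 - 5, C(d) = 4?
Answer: -505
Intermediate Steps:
Q(b, X) = -2
B(m) = -9 (B(m) = -8 + (½)*(-2) = -8 - 1 = -9)
D(U) = 1 (D(U) = 1 + 0 = 1)
y(Z, j) = 505 (y(Z, j) = -18*(-28) + 1 = 504 + 1 = 505)
K = 505
-K = -1*505 = -505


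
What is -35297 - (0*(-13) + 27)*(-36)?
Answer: -34325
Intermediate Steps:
-35297 - (0*(-13) + 27)*(-36) = -35297 - (0 + 27)*(-36) = -35297 - 27*(-36) = -35297 - 1*(-972) = -35297 + 972 = -34325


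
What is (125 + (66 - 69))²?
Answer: 14884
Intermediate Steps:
(125 + (66 - 69))² = (125 - 3)² = 122² = 14884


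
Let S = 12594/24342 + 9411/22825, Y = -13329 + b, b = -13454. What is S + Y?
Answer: -2480047162473/92601025 ≈ -26782.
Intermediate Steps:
Y = -26783 (Y = -13329 - 13454 = -26783)
S = 86090102/92601025 (S = 12594*(1/24342) + 9411*(1/22825) = 2099/4057 + 9411/22825 = 86090102/92601025 ≈ 0.92969)
S + Y = 86090102/92601025 - 26783 = -2480047162473/92601025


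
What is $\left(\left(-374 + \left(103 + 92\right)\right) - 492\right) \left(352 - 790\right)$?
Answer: $293898$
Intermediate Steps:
$\left(\left(-374 + \left(103 + 92\right)\right) - 492\right) \left(352 - 790\right) = \left(\left(-374 + 195\right) - 492\right) \left(-438\right) = \left(-179 - 492\right) \left(-438\right) = \left(-671\right) \left(-438\right) = 293898$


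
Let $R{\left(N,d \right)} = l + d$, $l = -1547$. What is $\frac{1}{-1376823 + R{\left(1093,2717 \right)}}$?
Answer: $- \frac{1}{1375653} \approx -7.2693 \cdot 10^{-7}$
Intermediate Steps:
$R{\left(N,d \right)} = -1547 + d$
$\frac{1}{-1376823 + R{\left(1093,2717 \right)}} = \frac{1}{-1376823 + \left(-1547 + 2717\right)} = \frac{1}{-1376823 + 1170} = \frac{1}{-1375653} = - \frac{1}{1375653}$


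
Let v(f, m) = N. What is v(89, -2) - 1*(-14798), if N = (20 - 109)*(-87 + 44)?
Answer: 18625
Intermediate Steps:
N = 3827 (N = -89*(-43) = 3827)
v(f, m) = 3827
v(89, -2) - 1*(-14798) = 3827 - 1*(-14798) = 3827 + 14798 = 18625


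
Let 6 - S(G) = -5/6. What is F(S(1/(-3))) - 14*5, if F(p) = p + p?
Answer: -169/3 ≈ -56.333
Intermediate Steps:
S(G) = 41/6 (S(G) = 6 - (-5)/6 = 6 - 1*(-5/6) = 6 + 5/6 = 41/6)
F(p) = 2*p
F(S(1/(-3))) - 14*5 = 2*(41/6) - 14*5 = 41/3 - 70 = -169/3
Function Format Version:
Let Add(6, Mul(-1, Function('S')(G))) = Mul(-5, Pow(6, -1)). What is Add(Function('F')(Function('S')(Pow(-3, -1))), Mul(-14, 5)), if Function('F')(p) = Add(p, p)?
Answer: Rational(-169, 3) ≈ -56.333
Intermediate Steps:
Function('S')(G) = Rational(41, 6) (Function('S')(G) = Add(6, Mul(-1, Mul(-5, Pow(6, -1)))) = Add(6, Mul(-1, Mul(-5, Rational(1, 6)))) = Add(6, Mul(-1, Rational(-5, 6))) = Add(6, Rational(5, 6)) = Rational(41, 6))
Function('F')(p) = Mul(2, p)
Add(Function('F')(Function('S')(Pow(-3, -1))), Mul(-14, 5)) = Add(Mul(2, Rational(41, 6)), Mul(-14, 5)) = Add(Rational(41, 3), -70) = Rational(-169, 3)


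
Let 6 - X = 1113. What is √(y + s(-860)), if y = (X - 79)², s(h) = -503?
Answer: √1406093 ≈ 1185.8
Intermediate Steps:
X = -1107 (X = 6 - 1*1113 = 6 - 1113 = -1107)
y = 1406596 (y = (-1107 - 79)² = (-1186)² = 1406596)
√(y + s(-860)) = √(1406596 - 503) = √1406093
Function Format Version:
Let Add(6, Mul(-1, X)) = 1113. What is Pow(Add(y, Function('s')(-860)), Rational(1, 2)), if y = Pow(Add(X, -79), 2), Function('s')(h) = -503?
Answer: Pow(1406093, Rational(1, 2)) ≈ 1185.8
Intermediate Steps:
X = -1107 (X = Add(6, Mul(-1, 1113)) = Add(6, -1113) = -1107)
y = 1406596 (y = Pow(Add(-1107, -79), 2) = Pow(-1186, 2) = 1406596)
Pow(Add(y, Function('s')(-860)), Rational(1, 2)) = Pow(Add(1406596, -503), Rational(1, 2)) = Pow(1406093, Rational(1, 2))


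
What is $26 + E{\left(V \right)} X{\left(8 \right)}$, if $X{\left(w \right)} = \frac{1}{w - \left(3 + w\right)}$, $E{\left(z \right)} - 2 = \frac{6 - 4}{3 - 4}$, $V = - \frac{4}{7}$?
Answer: $26$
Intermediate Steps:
$V = - \frac{4}{7}$ ($V = \left(-4\right) \frac{1}{7} = - \frac{4}{7} \approx -0.57143$)
$E{\left(z \right)} = 0$ ($E{\left(z \right)} = 2 + \frac{6 - 4}{3 - 4} = 2 + \frac{2}{-1} = 2 + 2 \left(-1\right) = 2 - 2 = 0$)
$X{\left(w \right)} = - \frac{1}{3}$ ($X{\left(w \right)} = \frac{1}{-3} = - \frac{1}{3}$)
$26 + E{\left(V \right)} X{\left(8 \right)} = 26 + 0 \left(- \frac{1}{3}\right) = 26 + 0 = 26$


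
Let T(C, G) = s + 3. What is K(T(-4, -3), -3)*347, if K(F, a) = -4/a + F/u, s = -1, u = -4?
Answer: 1735/6 ≈ 289.17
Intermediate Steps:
T(C, G) = 2 (T(C, G) = -1 + 3 = 2)
K(F, a) = -4/a - F/4 (K(F, a) = -4/a + F/(-4) = -4/a + F*(-¼) = -4/a - F/4)
K(T(-4, -3), -3)*347 = (-4/(-3) - ¼*2)*347 = (-4*(-⅓) - ½)*347 = (4/3 - ½)*347 = (⅚)*347 = 1735/6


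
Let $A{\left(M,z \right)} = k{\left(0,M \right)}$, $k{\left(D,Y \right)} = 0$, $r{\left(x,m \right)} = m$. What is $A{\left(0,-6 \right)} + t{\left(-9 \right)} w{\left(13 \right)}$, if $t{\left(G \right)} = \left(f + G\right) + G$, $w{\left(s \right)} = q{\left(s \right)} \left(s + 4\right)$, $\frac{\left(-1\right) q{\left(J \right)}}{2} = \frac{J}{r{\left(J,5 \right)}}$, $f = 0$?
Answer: $\frac{7956}{5} \approx 1591.2$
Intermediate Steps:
$q{\left(J \right)} = - \frac{2 J}{5}$ ($q{\left(J \right)} = - 2 \frac{J}{5} = - \frac{2 J}{5}$)
$w{\left(s \right)} = - \frac{2 s \left(4 + s\right)}{5}$ ($w{\left(s \right)} = - \frac{2 s}{5} \left(s + 4\right) = - \frac{2 s}{5} \left(4 + s\right) = - \frac{2 s \left(4 + s\right)}{5}$)
$t{\left(G \right)} = 2 G$ ($t{\left(G \right)} = \left(0 + G\right) + G = G + G = 2 G$)
$A{\left(M,z \right)} = 0$
$A{\left(0,-6 \right)} + t{\left(-9 \right)} w{\left(13 \right)} = 0 + 2 \left(-9\right) \left(\left(- \frac{2}{5}\right) 13 \left(4 + 13\right)\right) = 0 - 18 \left(\left(- \frac{2}{5}\right) 13 \cdot 17\right) = 0 - - \frac{7956}{5} = 0 + \frac{7956}{5} = \frac{7956}{5}$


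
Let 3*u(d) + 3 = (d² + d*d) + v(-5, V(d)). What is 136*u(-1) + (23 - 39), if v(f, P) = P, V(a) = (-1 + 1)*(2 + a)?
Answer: -184/3 ≈ -61.333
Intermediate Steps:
V(a) = 0 (V(a) = 0*(2 + a) = 0)
u(d) = -1 + 2*d²/3 (u(d) = -1 + ((d² + d*d) + 0)/3 = -1 + ((d² + d²) + 0)/3 = -1 + (2*d² + 0)/3 = -1 + (2*d²)/3 = -1 + 2*d²/3)
136*u(-1) + (23 - 39) = 136*(-1 + (⅔)*(-1)²) + (23 - 39) = 136*(-1 + (⅔)*1) - 16 = 136*(-1 + ⅔) - 16 = 136*(-⅓) - 16 = -136/3 - 16 = -184/3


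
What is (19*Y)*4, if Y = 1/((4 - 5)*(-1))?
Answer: 76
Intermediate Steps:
Y = 1 (Y = 1/(-1*(-1)) = 1/1 = 1)
(19*Y)*4 = (19*1)*4 = 19*4 = 76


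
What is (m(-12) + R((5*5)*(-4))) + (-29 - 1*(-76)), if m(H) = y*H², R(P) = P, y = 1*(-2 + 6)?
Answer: 523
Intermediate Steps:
y = 4 (y = 1*4 = 4)
m(H) = 4*H²
(m(-12) + R((5*5)*(-4))) + (-29 - 1*(-76)) = (4*(-12)² + (5*5)*(-4)) + (-29 - 1*(-76)) = (4*144 + 25*(-4)) + (-29 + 76) = (576 - 100) + 47 = 476 + 47 = 523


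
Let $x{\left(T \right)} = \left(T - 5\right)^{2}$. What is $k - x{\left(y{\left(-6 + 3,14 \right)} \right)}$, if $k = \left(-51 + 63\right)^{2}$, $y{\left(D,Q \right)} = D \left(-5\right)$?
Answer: $44$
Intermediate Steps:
$y{\left(D,Q \right)} = - 5 D$
$x{\left(T \right)} = \left(-5 + T\right)^{2}$
$k = 144$ ($k = 12^{2} = 144$)
$k - x{\left(y{\left(-6 + 3,14 \right)} \right)} = 144 - \left(-5 - 5 \left(-6 + 3\right)\right)^{2} = 144 - \left(-5 - -15\right)^{2} = 144 - \left(-5 + 15\right)^{2} = 144 - 10^{2} = 144 - 100 = 44$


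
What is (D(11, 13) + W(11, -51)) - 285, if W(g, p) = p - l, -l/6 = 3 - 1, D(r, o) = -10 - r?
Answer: -345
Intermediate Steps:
l = -12 (l = -6*(3 - 1) = -6*2 = -12)
W(g, p) = 12 + p (W(g, p) = p - 1*(-12) = p + 12 = 12 + p)
(D(11, 13) + W(11, -51)) - 285 = ((-10 - 1*11) + (12 - 51)) - 285 = ((-10 - 11) - 39) - 285 = (-21 - 39) - 285 = -60 - 285 = -345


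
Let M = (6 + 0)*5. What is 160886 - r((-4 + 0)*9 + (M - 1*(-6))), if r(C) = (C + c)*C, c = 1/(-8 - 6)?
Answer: 160886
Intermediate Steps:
c = -1/14 (c = 1/(-14) = -1/14 ≈ -0.071429)
M = 30 (M = 6*5 = 30)
r(C) = C*(-1/14 + C) (r(C) = (C - 1/14)*C = (-1/14 + C)*C = C*(-1/14 + C))
160886 - r((-4 + 0)*9 + (M - 1*(-6))) = 160886 - ((-4 + 0)*9 + (30 - 1*(-6)))*(-1/14 + ((-4 + 0)*9 + (30 - 1*(-6)))) = 160886 - (-4*9 + (30 + 6))*(-1/14 + (-4*9 + (30 + 6))) = 160886 - (-36 + 36)*(-1/14 + (-36 + 36)) = 160886 - 0*(-1/14 + 0) = 160886 - 0*(-1)/14 = 160886 - 1*0 = 160886 + 0 = 160886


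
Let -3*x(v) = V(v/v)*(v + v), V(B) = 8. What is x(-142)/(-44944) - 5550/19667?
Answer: -49562564/165733809 ≈ -0.29905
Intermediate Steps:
x(v) = -16*v/3 (x(v) = -8*(v + v)/3 = -8*2*v/3 = -16*v/3)
x(-142)/(-44944) - 5550/19667 = -16/3*(-142)/(-44944) - 5550/19667 = (2272/3)*(-1/44944) - 5550*1/19667 = -142/8427 - 5550/19667 = -49562564/165733809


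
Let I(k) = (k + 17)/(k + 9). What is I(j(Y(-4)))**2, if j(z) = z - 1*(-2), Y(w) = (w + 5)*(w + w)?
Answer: 121/9 ≈ 13.444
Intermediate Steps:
Y(w) = 2*w*(5 + w) (Y(w) = (5 + w)*(2*w) = 2*w*(5 + w))
j(z) = 2 + z (j(z) = z + 2 = 2 + z)
I(k) = (17 + k)/(9 + k)
I(j(Y(-4)))**2 = ((17 + (2 + 2*(-4)*(5 - 4)))/(9 + (2 + 2*(-4)*(5 - 4))))**2 = ((17 + (2 + 2*(-4)*1))/(9 + (2 + 2*(-4)*1)))**2 = ((17 + (2 - 8))/(9 + (2 - 8)))**2 = ((17 - 6)/(9 - 6))**2 = (11/3)**2 = 121/9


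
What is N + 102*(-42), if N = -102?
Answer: -4386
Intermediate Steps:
N + 102*(-42) = -102 + 102*(-42) = -102 - 4284 = -4386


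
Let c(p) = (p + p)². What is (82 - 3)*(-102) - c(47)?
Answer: -16894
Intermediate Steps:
c(p) = 4*p² (c(p) = (2*p)² = 4*p²)
(82 - 3)*(-102) - c(47) = (82 - 3)*(-102) - 4*47² = 79*(-102) - 4*2209 = -8058 - 1*8836 = -8058 - 8836 = -16894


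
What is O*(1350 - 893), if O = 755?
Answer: 345035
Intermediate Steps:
O*(1350 - 893) = 755*(1350 - 893) = 755*457 = 345035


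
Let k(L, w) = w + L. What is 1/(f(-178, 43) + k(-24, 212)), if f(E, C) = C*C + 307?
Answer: 1/2344 ≈ 0.00042662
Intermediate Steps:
k(L, w) = L + w
f(E, C) = 307 + C² (f(E, C) = C² + 307 = 307 + C²)
1/(f(-178, 43) + k(-24, 212)) = 1/((307 + 43²) + (-24 + 212)) = 1/((307 + 1849) + 188) = 1/(2156 + 188) = 1/2344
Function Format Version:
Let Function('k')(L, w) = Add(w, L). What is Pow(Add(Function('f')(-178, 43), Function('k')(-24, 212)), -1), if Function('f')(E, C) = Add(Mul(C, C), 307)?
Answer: Rational(1, 2344) ≈ 0.00042662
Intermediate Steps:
Function('k')(L, w) = Add(L, w)
Function('f')(E, C) = Add(307, Pow(C, 2)) (Function('f')(E, C) = Add(Pow(C, 2), 307) = Add(307, Pow(C, 2)))
Pow(Add(Function('f')(-178, 43), Function('k')(-24, 212)), -1) = Pow(Add(Add(307, Pow(43, 2)), Add(-24, 212)), -1) = Pow(Add(Add(307, 1849), 188), -1) = Pow(Add(2156, 188), -1) = Pow(2344, -1) = Rational(1, 2344)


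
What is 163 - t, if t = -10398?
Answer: 10561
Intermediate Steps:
163 - t = 163 - 1*(-10398) = 163 + 10398 = 10561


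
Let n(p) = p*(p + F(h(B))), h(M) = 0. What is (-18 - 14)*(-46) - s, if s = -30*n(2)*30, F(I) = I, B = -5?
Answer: 5072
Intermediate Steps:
n(p) = p**2 (n(p) = p*(p + 0) = p*p = p**2)
s = -3600 (s = -30*2**2*30 = -30*4*30 = -120*30 = -3600)
(-18 - 14)*(-46) - s = (-18 - 14)*(-46) - 1*(-3600) = -32*(-46) + 3600 = 1472 + 3600 = 5072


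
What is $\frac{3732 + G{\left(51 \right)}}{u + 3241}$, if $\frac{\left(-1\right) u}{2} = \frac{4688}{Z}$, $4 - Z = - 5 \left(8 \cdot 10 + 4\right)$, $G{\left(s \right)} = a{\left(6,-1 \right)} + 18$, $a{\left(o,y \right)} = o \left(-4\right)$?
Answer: $\frac{65826}{56867} \approx 1.1575$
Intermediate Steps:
$a{\left(o,y \right)} = - 4 o$
$G{\left(s \right)} = -6$ ($G{\left(s \right)} = \left(-4\right) 6 + 18 = -24 + 18 = -6$)
$Z = 424$ ($Z = 4 - - 5 \left(8 \cdot 10 + 4\right) = 4 - - 5 \left(80 + 4\right) = 4 - \left(-5\right) 84 = 4 - -420 = 4 + 420 = 424$)
$u = - \frac{1172}{53}$ ($u = - 2 \cdot \frac{4688}{424} = - 2 \cdot 4688 \cdot \frac{1}{424} = \left(-2\right) \frac{586}{53} = - \frac{1172}{53} \approx -22.113$)
$\frac{3732 + G{\left(51 \right)}}{u + 3241} = \frac{3732 - 6}{- \frac{1172}{53} + 3241} = \frac{3726}{\frac{170601}{53}} = 3726 \cdot \frac{53}{170601} = \frac{65826}{56867}$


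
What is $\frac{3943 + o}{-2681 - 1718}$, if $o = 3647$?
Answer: $- \frac{7590}{4399} \approx -1.7254$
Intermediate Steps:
$\frac{3943 + o}{-2681 - 1718} = \frac{3943 + 3647}{-2681 - 1718} = \frac{7590}{-4399} = 7590 \left(- \frac{1}{4399}\right) = - \frac{7590}{4399}$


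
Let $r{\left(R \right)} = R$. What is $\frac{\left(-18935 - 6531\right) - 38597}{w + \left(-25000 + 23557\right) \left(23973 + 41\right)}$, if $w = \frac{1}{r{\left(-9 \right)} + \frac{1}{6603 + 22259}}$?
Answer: $\frac{16640812691}{9001152063776} \approx 0.0018487$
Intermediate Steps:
$w = - \frac{28862}{259757}$ ($w = \frac{1}{-9 + \frac{1}{6603 + 22259}} = \frac{1}{-9 + \frac{1}{28862}} = \frac{1}{- \frac{259757}{28862}} = - \frac{28862}{259757} \approx -0.11111$)
$\frac{\left(-18935 - 6531\right) - 38597}{w + \left(-25000 + 23557\right) \left(23973 + 41\right)} = \frac{\left(-18935 - 6531\right) - 38597}{- \frac{28862}{259757} + \left(-25000 + 23557\right) \left(23973 + 41\right)} = \frac{-25466 - 38597}{- \frac{28862}{259757} - 34652202} = - \frac{64063}{- \frac{28862}{259757} - 34652202} = - \frac{64063}{- \frac{9001152063776}{259757}} = \left(-64063\right) \left(- \frac{259757}{9001152063776}\right) = \frac{16640812691}{9001152063776}$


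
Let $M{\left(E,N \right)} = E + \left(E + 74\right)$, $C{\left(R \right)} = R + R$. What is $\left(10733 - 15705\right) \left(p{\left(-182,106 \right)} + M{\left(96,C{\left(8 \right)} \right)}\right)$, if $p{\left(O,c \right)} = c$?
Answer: $-1849584$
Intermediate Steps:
$C{\left(R \right)} = 2 R$
$M{\left(E,N \right)} = 74 + 2 E$ ($M{\left(E,N \right)} = E + \left(74 + E\right) = 74 + 2 E$)
$\left(10733 - 15705\right) \left(p{\left(-182,106 \right)} + M{\left(96,C{\left(8 \right)} \right)}\right) = \left(10733 - 15705\right) \left(106 + \left(74 + 2 \cdot 96\right)\right) = - 4972 \left(106 + \left(74 + 192\right)\right) = - 4972 \left(106 + 266\right) = \left(-4972\right) 372 = -1849584$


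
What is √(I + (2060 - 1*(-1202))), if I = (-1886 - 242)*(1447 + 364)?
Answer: I*√3850546 ≈ 1962.3*I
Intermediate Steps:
I = -3853808 (I = -2128*1811 = -3853808)
√(I + (2060 - 1*(-1202))) = √(-3853808 + (2060 - 1*(-1202))) = √(-3853808 + (2060 + 1202)) = √(-3853808 + 3262) = √(-3850546) = I*√3850546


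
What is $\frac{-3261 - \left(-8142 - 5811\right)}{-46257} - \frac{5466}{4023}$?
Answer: $- \frac{32872742}{20676879} \approx -1.5898$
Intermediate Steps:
$\frac{-3261 - \left(-8142 - 5811\right)}{-46257} - \frac{5466}{4023} = \left(-3261 - -13953\right) \left(- \frac{1}{46257}\right) - \frac{1822}{1341} = \left(-3261 + 13953\right) \left(- \frac{1}{46257}\right) - \frac{1822}{1341} = 10692 \left(- \frac{1}{46257}\right) - \frac{1822}{1341} = - \frac{3564}{15419} - \frac{1822}{1341} = - \frac{32872742}{20676879}$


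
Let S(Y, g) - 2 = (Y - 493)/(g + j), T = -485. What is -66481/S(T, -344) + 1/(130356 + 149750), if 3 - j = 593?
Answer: -8696346501039/398590838 ≈ -21818.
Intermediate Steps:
j = -590 (j = 3 - 1*593 = 3 - 593 = -590)
S(Y, g) = 2 + (-493 + Y)/(-590 + g) (S(Y, g) = 2 + (Y - 493)/(g - 590) = 2 + (-493 + Y)/(-590 + g))
-66481/S(T, -344) + 1/(130356 + 149750) = -66481*(-590 - 344)/(-1673 - 485 + 2*(-344)) + 1/(130356 + 149750) = -66481*(-934/(-1673 - 485 - 688)) + 1/280106 = -66481/((-1/934*(-2846))) + 1/280106 = -66481/1423/467 + 1/280106 = -66481*467/1423 + 1/280106 = -31046627/1423 + 1/280106 = -8696346501039/398590838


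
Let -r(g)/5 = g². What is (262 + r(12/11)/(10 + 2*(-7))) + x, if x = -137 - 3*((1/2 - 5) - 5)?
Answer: 37507/242 ≈ 154.99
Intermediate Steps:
r(g) = -5*g²
x = -217/2 (x = -137 - 3*((½ - 5) - 5) = -137 - 3*(-9/2 - 5) = -137 - 3*(-19/2) = -137 + 57/2 = -217/2 ≈ -108.50)
(262 + r(12/11)/(10 + 2*(-7))) + x = (262 + (-5*(12/11)²)/(10 + 2*(-7))) - 217/2 = (262 + (-5*(12*(1/11))²)/(10 - 14)) - 217/2 = (262 - 5*(12/11)²/(-4)) - 217/2 = (262 - 5*144/121*(-¼)) - 217/2 = (262 - 720/121*(-¼)) - 217/2 = (262 + 180/121) - 217/2 = 31882/121 - 217/2 = 37507/242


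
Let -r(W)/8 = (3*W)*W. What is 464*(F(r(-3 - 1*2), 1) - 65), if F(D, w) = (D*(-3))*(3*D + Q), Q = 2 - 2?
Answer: -1503390160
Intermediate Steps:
Q = 0
r(W) = -24*W² (r(W) = -8*3*W*W = -24*W²)
F(D, w) = -9*D² (F(D, w) = (D*(-3))*(3*D + 0) = (-3*D)*(3*D) = -9*D²)
464*(F(r(-3 - 1*2), 1) - 65) = 464*(-9*576*(-3 - 1*2)⁴ - 65) = 464*(-9*576*(-3 - 2)⁴ - 65) = 464*(-9*(-24*(-5)²)² - 65) = 464*(-9*(-24*25)² - 65) = 464*(-9*(-600)² - 65) = 464*(-9*360000 - 65) = 464*(-3240000 - 65) = 464*(-3240065) = -1503390160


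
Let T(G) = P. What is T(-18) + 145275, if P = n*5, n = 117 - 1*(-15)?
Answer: 145935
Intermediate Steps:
n = 132 (n = 117 + 15 = 132)
P = 660 (P = 132*5 = 660)
T(G) = 660
T(-18) + 145275 = 660 + 145275 = 145935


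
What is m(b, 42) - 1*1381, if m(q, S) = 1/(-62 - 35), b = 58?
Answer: -133958/97 ≈ -1381.0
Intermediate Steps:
m(q, S) = -1/97 (m(q, S) = 1/(-97) = -1/97)
m(b, 42) - 1*1381 = -1/97 - 1*1381 = -1/97 - 1381 = -133958/97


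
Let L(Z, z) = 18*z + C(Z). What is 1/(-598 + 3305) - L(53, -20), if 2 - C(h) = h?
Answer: 1112578/2707 ≈ 411.00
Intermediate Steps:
C(h) = 2 - h
L(Z, z) = 2 - Z + 18*z (L(Z, z) = 18*z + (2 - Z) = 2 - Z + 18*z)
1/(-598 + 3305) - L(53, -20) = 1/(-598 + 3305) - (2 - 1*53 + 18*(-20)) = 1/2707 - (2 - 53 - 360) = 1/2707 - 1*(-411) = 1/2707 + 411 = 1112578/2707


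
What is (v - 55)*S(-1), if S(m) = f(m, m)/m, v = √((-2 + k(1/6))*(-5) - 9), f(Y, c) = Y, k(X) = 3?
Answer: -55 + I*√14 ≈ -55.0 + 3.7417*I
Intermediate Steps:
v = I*√14 (v = √((-2 + 3)*(-5) - 9) = √(1*(-5) - 9) = √(-5 - 9) = √(-14) = I*√14 ≈ 3.7417*I)
S(m) = 1 (S(m) = m/m = 1)
(v - 55)*S(-1) = (I*√14 - 55)*1 = (-55 + I*√14)*1 = -55 + I*√14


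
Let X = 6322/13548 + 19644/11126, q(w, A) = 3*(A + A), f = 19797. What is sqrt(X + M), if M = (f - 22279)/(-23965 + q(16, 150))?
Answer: sqrt(1767671729693937931186470)/869175970530 ≈ 1.5297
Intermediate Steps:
q(w, A) = 6*A (q(w, A) = 3*(2*A) = 6*A)
M = 2482/23065 (M = (19797 - 22279)/(-23965 + 6*150) = -2482/(-23965 + 900) = -2482/(-23065) = -2482*(-1/23065) = 2482/23065 ≈ 0.10761)
X = 84118871/37683762 (X = 6322*(1/13548) + 19644*(1/11126) = 3161/6774 + 9822/5563 = 84118871/37683762 ≈ 2.2322)
sqrt(X + M) = sqrt(84118871/37683762 + 2482/23065) = sqrt(2033732856899/869175970530) = sqrt(1767671729693937931186470)/869175970530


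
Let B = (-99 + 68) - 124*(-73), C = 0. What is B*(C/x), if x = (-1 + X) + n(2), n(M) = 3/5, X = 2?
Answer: 0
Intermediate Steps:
n(M) = ⅗ (n(M) = 3*(⅕) = ⅗)
B = 9021 (B = -31 + 9052 = 9021)
x = 8/5 (x = (-1 + 2) + ⅗ = 1 + ⅗ = 8/5 ≈ 1.6000)
B*(C/x) = 9021*(0/(8/5)) = 9021*(0*(5/8)) = 9021*0 = 0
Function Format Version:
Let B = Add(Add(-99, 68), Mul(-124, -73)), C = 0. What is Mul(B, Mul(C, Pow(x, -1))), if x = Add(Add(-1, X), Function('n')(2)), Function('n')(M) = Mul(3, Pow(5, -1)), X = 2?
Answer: 0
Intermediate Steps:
Function('n')(M) = Rational(3, 5) (Function('n')(M) = Mul(3, Rational(1, 5)) = Rational(3, 5))
B = 9021 (B = Add(-31, 9052) = 9021)
x = Rational(8, 5) (x = Add(Add(-1, 2), Rational(3, 5)) = Add(1, Rational(3, 5)) = Rational(8, 5) ≈ 1.6000)
Mul(B, Mul(C, Pow(x, -1))) = Mul(9021, Mul(0, Pow(Rational(8, 5), -1))) = Mul(9021, Mul(0, Rational(5, 8))) = Mul(9021, 0) = 0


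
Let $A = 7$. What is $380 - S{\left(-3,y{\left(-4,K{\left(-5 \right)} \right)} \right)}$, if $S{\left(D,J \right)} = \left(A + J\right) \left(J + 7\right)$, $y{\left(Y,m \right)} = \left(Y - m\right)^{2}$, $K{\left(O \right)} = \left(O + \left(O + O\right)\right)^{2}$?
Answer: $-2750792324$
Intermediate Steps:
$K{\left(O \right)} = 9 O^{2}$ ($K{\left(O \right)} = \left(O + 2 O\right)^{2} = \left(3 O\right)^{2} = 9 O^{2}$)
$S{\left(D,J \right)} = \left(7 + J\right)^{2}$ ($S{\left(D,J \right)} = \left(7 + J\right) \left(J + 7\right) = \left(7 + J\right) \left(7 + J\right) = \left(7 + J\right)^{2}$)
$380 - S{\left(-3,y{\left(-4,K{\left(-5 \right)} \right)} \right)} = 380 - \left(49 + \left(\left(-4 - 9 \left(-5\right)^{2}\right)^{2}\right)^{2} + 14 \left(-4 - 9 \left(-5\right)^{2}\right)^{2}\right) = 380 - \left(49 + \left(\left(-4 - 9 \cdot 25\right)^{2}\right)^{2} + 14 \left(-4 - 9 \cdot 25\right)^{2}\right) = 380 - \left(49 + \left(\left(-4 - 225\right)^{2}\right)^{2} + 14 \left(-4 - 225\right)^{2}\right) = 380 - \left(49 + \left(\left(-229\right)^{2}\right)^{2} + 14 \left(-229\right)^{2}\right) = 380 - \left(49 + 52441^{2} + 14 \cdot 52441\right) = 380 - \left(49 + 2750058481 + 734174\right) = 380 - 2750792704 = -2750792324$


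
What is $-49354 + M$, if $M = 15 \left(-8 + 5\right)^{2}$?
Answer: $-49219$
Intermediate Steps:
$M = 135$ ($M = 15 \left(-3\right)^{2} = 15 \cdot 9 = 135$)
$-49354 + M = -49354 + 135 = -49219$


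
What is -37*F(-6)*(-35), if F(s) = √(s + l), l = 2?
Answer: 2590*I ≈ 2590.0*I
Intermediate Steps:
F(s) = √(2 + s) (F(s) = √(s + 2) = √(2 + s))
-37*F(-6)*(-35) = -37*√(2 - 6)*(-35) = -74*I*(-35) = 2590*I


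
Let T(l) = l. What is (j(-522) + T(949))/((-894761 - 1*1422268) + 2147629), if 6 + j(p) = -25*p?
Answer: -1999/24200 ≈ -0.082603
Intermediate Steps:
j(p) = -6 - 25*p
(j(-522) + T(949))/((-894761 - 1*1422268) + 2147629) = ((-6 - 25*(-522)) + 949)/((-894761 - 1*1422268) + 2147629) = ((-6 + 13050) + 949)/((-894761 - 1422268) + 2147629) = (13044 + 949)/(-2317029 + 2147629) = 13993/(-169400) = 13993*(-1/169400) = -1999/24200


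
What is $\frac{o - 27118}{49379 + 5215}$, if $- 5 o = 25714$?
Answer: $- \frac{26884}{45495} \approx -0.59092$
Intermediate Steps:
$o = - \frac{25714}{5}$ ($o = \left(- \frac{1}{5}\right) 25714 = - \frac{25714}{5} \approx -5142.8$)
$\frac{o - 27118}{49379 + 5215} = \frac{- \frac{25714}{5} - 27118}{49379 + 5215} = - \frac{161304}{5 \cdot 54594} = \left(- \frac{161304}{5}\right) \frac{1}{54594} = - \frac{26884}{45495}$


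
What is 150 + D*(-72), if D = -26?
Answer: 2022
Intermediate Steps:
150 + D*(-72) = 150 - 26*(-72) = 150 + 1872 = 2022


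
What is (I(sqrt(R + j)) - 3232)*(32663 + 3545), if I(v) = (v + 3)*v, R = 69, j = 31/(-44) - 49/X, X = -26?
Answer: -16371094172/143 + 54312*sqrt(5740449)/143 ≈ -1.1357e+8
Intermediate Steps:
j = 675/572 (j = 31/(-44) - 49/(-26) = 31*(-1/44) - 49*(-1/26) = -31/44 + 49/26 = 675/572 ≈ 1.1801)
I(v) = v*(3 + v) (I(v) = (3 + v)*v = v*(3 + v))
(I(sqrt(R + j)) - 3232)*(32663 + 3545) = (sqrt(69 + 675/572)*(3 + sqrt(69 + 675/572)) - 3232)*(32663 + 3545) = (sqrt(40143/572)*(3 + sqrt(40143/572)) - 3232)*36208 = ((sqrt(5740449)/286)*(3 + sqrt(5740449)/286) - 3232)*36208 = (sqrt(5740449)*(3 + sqrt(5740449)/286)/286 - 3232)*36208 = (-3232 + sqrt(5740449)*(3 + sqrt(5740449)/286)/286)*36208 = -117024256 + 18104*sqrt(5740449)*(3 + sqrt(5740449)/286)/143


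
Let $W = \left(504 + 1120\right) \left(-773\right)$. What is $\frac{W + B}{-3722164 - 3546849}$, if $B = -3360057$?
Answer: $\frac{4615409}{7269013} \approx 0.63494$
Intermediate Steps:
$W = -1255352$ ($W = 1624 \left(-773\right) = -1255352$)
$\frac{W + B}{-3722164 - 3546849} = \frac{-1255352 - 3360057}{-3722164 - 3546849} = - \frac{4615409}{-7269013} = \left(-4615409\right) \left(- \frac{1}{7269013}\right) = \frac{4615409}{7269013}$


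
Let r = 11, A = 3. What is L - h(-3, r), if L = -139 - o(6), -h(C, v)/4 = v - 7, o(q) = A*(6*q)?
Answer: -231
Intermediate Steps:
o(q) = 18*q (o(q) = 3*(6*q) = 18*q)
h(C, v) = 28 - 4*v (h(C, v) = -4*(v - 7) = -4*(-7 + v) = 28 - 4*v)
L = -247 (L = -139 - 18*6 = -139 - 1*108 = -139 - 108 = -247)
L - h(-3, r) = -247 - (28 - 4*11) = -247 - (28 - 44) = -247 - 1*(-16) = -247 + 16 = -231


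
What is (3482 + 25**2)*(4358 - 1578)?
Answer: 11417460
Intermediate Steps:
(3482 + 25**2)*(4358 - 1578) = (3482 + 625)*2780 = 4107*2780 = 11417460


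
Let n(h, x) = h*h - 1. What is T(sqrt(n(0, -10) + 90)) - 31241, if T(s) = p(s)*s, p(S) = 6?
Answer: -31241 + 6*sqrt(89) ≈ -31184.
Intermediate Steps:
n(h, x) = -1 + h**2 (n(h, x) = h**2 - 1 = -1 + h**2)
T(s) = 6*s
T(sqrt(n(0, -10) + 90)) - 31241 = 6*sqrt((-1 + 0**2) + 90) - 31241 = 6*sqrt((-1 + 0) + 90) - 31241 = 6*sqrt(-1 + 90) - 31241 = 6*sqrt(89) - 31241 = -31241 + 6*sqrt(89)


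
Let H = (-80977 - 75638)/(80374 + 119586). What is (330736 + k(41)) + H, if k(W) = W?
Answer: 13228402461/39992 ≈ 3.3078e+5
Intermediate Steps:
H = -31323/39992 (H = -156615/199960 = -156615*1/199960 = -31323/39992 ≈ -0.78323)
(330736 + k(41)) + H = (330736 + 41) - 31323/39992 = 330777 - 31323/39992 = 13228402461/39992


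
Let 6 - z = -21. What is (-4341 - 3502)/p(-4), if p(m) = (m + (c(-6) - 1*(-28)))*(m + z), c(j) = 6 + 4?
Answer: -341/34 ≈ -10.029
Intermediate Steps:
z = 27 (z = 6 - 1*(-21) = 6 + 21 = 27)
c(j) = 10
p(m) = (27 + m)*(38 + m) (p(m) = (m + (10 - 1*(-28)))*(m + 27) = (m + (10 + 28))*(27 + m) = (m + 38)*(27 + m) = (38 + m)*(27 + m) = (27 + m)*(38 + m))
(-4341 - 3502)/p(-4) = (-4341 - 3502)/(1026 + (-4)**2 + 65*(-4)) = -7843/(1026 + 16 - 260) = -7843/782 = -7843*1/782 = -341/34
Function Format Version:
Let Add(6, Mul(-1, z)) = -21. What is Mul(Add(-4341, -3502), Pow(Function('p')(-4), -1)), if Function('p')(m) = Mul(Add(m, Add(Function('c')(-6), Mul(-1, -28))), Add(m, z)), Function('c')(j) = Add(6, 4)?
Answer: Rational(-341, 34) ≈ -10.029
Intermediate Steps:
z = 27 (z = Add(6, Mul(-1, -21)) = Add(6, 21) = 27)
Function('c')(j) = 10
Function('p')(m) = Mul(Add(27, m), Add(38, m)) (Function('p')(m) = Mul(Add(m, Add(10, Mul(-1, -28))), Add(m, 27)) = Mul(Add(m, Add(10, 28)), Add(27, m)) = Mul(Add(m, 38), Add(27, m)) = Mul(Add(38, m), Add(27, m)) = Mul(Add(27, m), Add(38, m)))
Mul(Add(-4341, -3502), Pow(Function('p')(-4), -1)) = Mul(Add(-4341, -3502), Pow(Add(1026, Pow(-4, 2), Mul(65, -4)), -1)) = Mul(-7843, Pow(Add(1026, 16, -260), -1)) = Mul(-7843, Pow(782, -1)) = Mul(-7843, Rational(1, 782)) = Rational(-341, 34)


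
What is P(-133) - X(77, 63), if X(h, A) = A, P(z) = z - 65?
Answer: -261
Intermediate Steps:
P(z) = -65 + z
P(-133) - X(77, 63) = (-65 - 133) - 1*63 = -198 - 63 = -261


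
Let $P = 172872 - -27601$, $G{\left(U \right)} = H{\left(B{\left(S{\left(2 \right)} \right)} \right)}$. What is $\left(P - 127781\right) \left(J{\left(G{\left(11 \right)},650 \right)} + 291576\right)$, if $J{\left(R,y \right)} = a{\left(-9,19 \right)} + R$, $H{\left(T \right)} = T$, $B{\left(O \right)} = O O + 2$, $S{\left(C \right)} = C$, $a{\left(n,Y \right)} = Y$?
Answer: $21197059892$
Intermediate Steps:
$B{\left(O \right)} = 2 + O^{2}$ ($B{\left(O \right)} = O^{2} + 2 = 2 + O^{2}$)
$G{\left(U \right)} = 6$ ($G{\left(U \right)} = 2 + 2^{2} = 2 + 4 = 6$)
$J{\left(R,y \right)} = 19 + R$
$P = 200473$ ($P = 172872 + 27601 = 200473$)
$\left(P - 127781\right) \left(J{\left(G{\left(11 \right)},650 \right)} + 291576\right) = \left(200473 - 127781\right) \left(\left(19 + 6\right) + 291576\right) = 72692 \left(25 + 291576\right) = 72692 \cdot 291601 = 21197059892$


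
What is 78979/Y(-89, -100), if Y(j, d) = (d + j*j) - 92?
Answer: 78979/7729 ≈ 10.219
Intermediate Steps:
Y(j, d) = -92 + d + j² (Y(j, d) = (d + j²) - 92 = -92 + d + j²)
78979/Y(-89, -100) = 78979/(-92 - 100 + (-89)²) = 78979/(-92 - 100 + 7921) = 78979/7729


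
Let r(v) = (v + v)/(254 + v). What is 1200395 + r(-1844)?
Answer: 954315869/795 ≈ 1.2004e+6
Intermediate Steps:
r(v) = 2*v/(254 + v) (r(v) = (2*v)/(254 + v) = 2*v/(254 + v))
1200395 + r(-1844) = 1200395 + 2*(-1844)/(254 - 1844) = 1200395 + 2*(-1844)/(-1590) = 1200395 + 2*(-1844)*(-1/1590) = 1200395 + 1844/795 = 954315869/795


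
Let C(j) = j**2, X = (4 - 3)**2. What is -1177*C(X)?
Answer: -1177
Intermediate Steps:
X = 1 (X = 1**2 = 1)
-1177*C(X) = -1177*1**2 = -1177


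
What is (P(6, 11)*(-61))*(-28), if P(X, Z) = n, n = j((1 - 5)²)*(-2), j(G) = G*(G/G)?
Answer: -54656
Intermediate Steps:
j(G) = G (j(G) = G*1 = G)
n = -32 (n = (1 - 5)²*(-2) = (-4)²*(-2) = 16*(-2) = -32)
P(X, Z) = -32
(P(6, 11)*(-61))*(-28) = -32*(-61)*(-28) = 1952*(-28) = -54656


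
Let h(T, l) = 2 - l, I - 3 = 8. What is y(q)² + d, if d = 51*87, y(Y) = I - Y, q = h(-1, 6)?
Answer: 4662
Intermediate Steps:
I = 11 (I = 3 + 8 = 11)
q = -4 (q = 2 - 1*6 = 2 - 6 = -4)
y(Y) = 11 - Y
d = 4437
y(q)² + d = (11 - 1*(-4))² + 4437 = (11 + 4)² + 4437 = 15² + 4437 = 225 + 4437 = 4662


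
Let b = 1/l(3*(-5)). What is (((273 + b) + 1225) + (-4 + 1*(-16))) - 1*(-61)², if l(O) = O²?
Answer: -504674/225 ≈ -2243.0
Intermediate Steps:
b = 1/225 (b = 1/((3*(-5))²) = 1/((-15)²) = 1/225 ≈ 0.0044444)
(((273 + b) + 1225) + (-4 + 1*(-16))) - 1*(-61)² = (((273 + 1/225) + 1225) + (-4 + 1*(-16))) - 1*(-61)² = ((61426/225 + 1225) + (-4 - 16)) - 1*3721 = (337051/225 - 20) - 3721 = 332551/225 - 3721 = -504674/225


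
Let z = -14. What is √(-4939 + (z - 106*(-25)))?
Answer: 7*I*√47 ≈ 47.99*I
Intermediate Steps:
√(-4939 + (z - 106*(-25))) = √(-4939 + (-14 - 106*(-25))) = √(-4939 + (-14 + 2650)) = √(-4939 + 2636) = √(-2303) = 7*I*√47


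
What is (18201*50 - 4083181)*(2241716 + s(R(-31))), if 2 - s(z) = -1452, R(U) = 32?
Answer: -7117872265270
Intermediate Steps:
s(z) = 1454 (s(z) = 2 - 1*(-1452) = 2 + 1452 = 1454)
(18201*50 - 4083181)*(2241716 + s(R(-31))) = (18201*50 - 4083181)*(2241716 + 1454) = (910050 - 4083181)*2243170 = -3173131*2243170 = -7117872265270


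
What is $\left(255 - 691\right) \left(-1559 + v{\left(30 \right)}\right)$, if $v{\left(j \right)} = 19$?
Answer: $671440$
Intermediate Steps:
$\left(255 - 691\right) \left(-1559 + v{\left(30 \right)}\right) = \left(255 - 691\right) \left(-1559 + 19\right) = \left(-436\right) \left(-1540\right) = 671440$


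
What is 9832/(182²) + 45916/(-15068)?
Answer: -85798313/31194527 ≈ -2.7504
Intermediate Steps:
9832/(182²) + 45916/(-15068) = 9832/33124 + 45916*(-1/15068) = 9832*(1/33124) - 11479/3767 = 2458/8281 - 11479/3767 = -85798313/31194527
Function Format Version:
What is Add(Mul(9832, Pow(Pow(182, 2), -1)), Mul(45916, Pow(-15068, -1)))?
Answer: Rational(-85798313, 31194527) ≈ -2.7504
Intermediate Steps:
Add(Mul(9832, Pow(Pow(182, 2), -1)), Mul(45916, Pow(-15068, -1))) = Add(Mul(9832, Pow(33124, -1)), Mul(45916, Rational(-1, 15068))) = Add(Mul(9832, Rational(1, 33124)), Rational(-11479, 3767)) = Add(Rational(2458, 8281), Rational(-11479, 3767)) = Rational(-85798313, 31194527)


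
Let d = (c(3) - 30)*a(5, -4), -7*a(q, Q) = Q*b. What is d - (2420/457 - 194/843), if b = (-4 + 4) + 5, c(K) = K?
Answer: -221695354/2696757 ≈ -82.208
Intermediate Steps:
b = 5 (b = 0 + 5 = 5)
a(q, Q) = -5*Q/7 (a(q, Q) = -Q*5/7 = -5*Q/7)
d = -540/7 (d = (3 - 30)*(-5/7*(-4)) = -27*20/7 = -540/7 ≈ -77.143)
d - (2420/457 - 194/843) = -540/7 - (2420/457 - 194/843) = -540/7 - 1*1951402/385251 = -540/7 - 1951402/385251 = -221695354/2696757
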